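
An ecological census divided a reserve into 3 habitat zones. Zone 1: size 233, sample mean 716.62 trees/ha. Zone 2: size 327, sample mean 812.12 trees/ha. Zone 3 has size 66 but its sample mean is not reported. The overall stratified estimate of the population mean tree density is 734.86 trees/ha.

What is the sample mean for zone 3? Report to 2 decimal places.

416.46

Σ Nₕx̄ₕ = N·μ, so 66·x̄_3 = 626·734.86 − (233·716.62 + 327·812.12).
= 460022.36 − 432535.7 = 27486.66.
x̄_3 = 27486.66 / 66 = 416.4645... → 416.46.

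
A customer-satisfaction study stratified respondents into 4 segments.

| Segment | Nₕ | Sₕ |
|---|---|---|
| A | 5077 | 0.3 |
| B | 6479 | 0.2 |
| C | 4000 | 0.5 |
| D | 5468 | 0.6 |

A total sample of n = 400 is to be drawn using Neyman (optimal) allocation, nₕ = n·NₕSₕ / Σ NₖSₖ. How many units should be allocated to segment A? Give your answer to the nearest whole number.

75

Σ NₕSₕ = 5077·0.3 + 6479·0.2 + 4000·0.5 + 5468·0.6 = 8099.7.
Share for A: 1523.1/8099.7 = 0.18804.
n_A = 400 × 0.18804 = 75.218... → 75.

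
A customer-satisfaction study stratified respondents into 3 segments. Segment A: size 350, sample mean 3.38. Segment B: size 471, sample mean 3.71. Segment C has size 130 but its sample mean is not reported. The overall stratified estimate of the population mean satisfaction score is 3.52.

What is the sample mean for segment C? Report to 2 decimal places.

3.21

Σ Nₕx̄ₕ = N·μ, so 130·x̄_C = 951·3.52 − (350·3.38 + 471·3.71).
= 3347.52 − 2930.41 = 417.11.
x̄_C = 417.11 / 130 = 3.2085... → 3.21.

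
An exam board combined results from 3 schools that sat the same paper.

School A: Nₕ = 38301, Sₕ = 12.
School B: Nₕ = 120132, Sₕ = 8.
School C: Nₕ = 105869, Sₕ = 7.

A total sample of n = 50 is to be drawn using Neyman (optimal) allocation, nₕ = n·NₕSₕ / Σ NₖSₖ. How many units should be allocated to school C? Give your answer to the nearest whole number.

17

A: NₕSₕ = 38301·12 = 459612
B: NₕSₕ = 120132·8 = 961056
C: NₕSₕ = 105869·7 = 741083
Σ NₕSₕ = 2161751.
n_C = 50·741083/2161751 = 17.141... → 17.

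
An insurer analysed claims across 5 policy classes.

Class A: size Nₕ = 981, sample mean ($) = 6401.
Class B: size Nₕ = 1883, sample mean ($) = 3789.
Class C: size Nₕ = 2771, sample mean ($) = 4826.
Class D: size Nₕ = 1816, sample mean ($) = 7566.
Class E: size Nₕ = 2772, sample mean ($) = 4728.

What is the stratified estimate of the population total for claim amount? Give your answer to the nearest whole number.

Estimate total by summing Nₕ·x̄ₕ over strata.
981·6401 + 1883·3789 + 2771·4826 + 1816·7566 + 2772·4728 = 6279381 + 7134687 + 13372846 + 13739856 + 13106016 = 53632786.

53632786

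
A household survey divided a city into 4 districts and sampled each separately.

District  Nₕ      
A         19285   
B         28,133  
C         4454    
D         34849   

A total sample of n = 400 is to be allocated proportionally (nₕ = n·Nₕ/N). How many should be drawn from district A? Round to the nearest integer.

89

N = 19285 + 28133 + 4454 + 34849 = 86721.
n_A = 400·19285/86721 = 88.952... → 89.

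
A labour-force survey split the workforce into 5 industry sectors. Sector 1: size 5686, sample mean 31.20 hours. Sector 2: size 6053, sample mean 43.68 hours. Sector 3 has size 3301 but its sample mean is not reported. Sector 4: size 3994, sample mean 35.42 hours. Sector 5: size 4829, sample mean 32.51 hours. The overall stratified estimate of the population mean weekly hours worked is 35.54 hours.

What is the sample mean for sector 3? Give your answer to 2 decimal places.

32.67

N = 5686 + 6053 + 3301 + 3994 + 4829 = 23863.
Overall total = μ·N = 35.54·23863 = 848091.02.
Subtract the known strata: 5686·31.20 + 6053·43.68 + 3994·35.42 + 4829·32.51 = 740256.51.
Remaining total for sector 3: 848091.02 − 740256.51 = 107834.51.
Divide by its size: 107834.51 / 3301 = 32.6672... → 32.67.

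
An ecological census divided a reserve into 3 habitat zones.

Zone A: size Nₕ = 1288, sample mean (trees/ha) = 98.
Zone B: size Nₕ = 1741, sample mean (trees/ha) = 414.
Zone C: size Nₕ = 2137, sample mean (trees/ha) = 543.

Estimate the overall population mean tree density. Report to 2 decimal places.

N = 1288 + 1741 + 2137 = 5166.
Overall mean = Σ (Nₕ/N)·x̄ₕ — weight by population share, not a simple average.
Σ Nₕx̄ₕ = 1288·98 + 1741·414 + 2137·543 = 126224 + 720774 + 1160391 = 2007389.
Divide by N: 2007389 / 5166 = 388.5770... → 388.58.

388.58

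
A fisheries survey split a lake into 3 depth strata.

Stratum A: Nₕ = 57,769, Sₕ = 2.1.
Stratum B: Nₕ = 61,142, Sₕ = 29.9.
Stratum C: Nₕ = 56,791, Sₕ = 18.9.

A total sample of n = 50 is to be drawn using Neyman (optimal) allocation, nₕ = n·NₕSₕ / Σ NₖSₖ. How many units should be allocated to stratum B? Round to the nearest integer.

A: NₕSₕ = 57769·2.1 = 121314.9
B: NₕSₕ = 61142·29.9 = 1828145.8
C: NₕSₕ = 56791·18.9 = 1073349.9
Σ NₕSₕ = 3022810.6.
n_B = 50·1828145.8/3022810.6 = 30.239... → 30.

30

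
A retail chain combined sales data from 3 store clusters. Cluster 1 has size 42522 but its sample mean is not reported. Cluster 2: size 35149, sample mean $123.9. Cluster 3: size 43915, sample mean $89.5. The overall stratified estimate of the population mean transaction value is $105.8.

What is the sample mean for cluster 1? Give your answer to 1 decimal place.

N = 42522 + 35149 + 43915 = 121586.
Overall total = μ·N = 105.8·121586 = 12863798.8.
Subtract the known strata: 35149·123.9 + 43915·89.5 = 8285353.6.
Remaining total for cluster 1: 12863798.8 − 8285353.6 = 4578445.2.
Divide by its size: 4578445.2 / 42522 = 107.672... → 107.7.

107.7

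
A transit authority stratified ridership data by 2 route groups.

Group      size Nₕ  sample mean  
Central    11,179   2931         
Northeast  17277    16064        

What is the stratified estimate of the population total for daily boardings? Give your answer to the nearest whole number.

310303377

Central: 11179·2931 = 32765649
Northeast: 17277·16064 = 277537728
τ̂ = Σ Nₕx̄ₕ = 310303377.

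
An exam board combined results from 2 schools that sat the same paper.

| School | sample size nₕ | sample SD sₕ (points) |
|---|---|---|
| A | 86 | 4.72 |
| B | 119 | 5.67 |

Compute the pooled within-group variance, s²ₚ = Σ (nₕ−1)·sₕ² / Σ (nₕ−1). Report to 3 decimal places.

28.016

Degrees of freedom: 85 + 118 = 203.
Σ(nₕ−1)sₕ² = 85·22.2784 + 118·32.1489 = 5687.2342.
s²ₚ = 5687.2342 / 203 = 28.01593... → 28.016.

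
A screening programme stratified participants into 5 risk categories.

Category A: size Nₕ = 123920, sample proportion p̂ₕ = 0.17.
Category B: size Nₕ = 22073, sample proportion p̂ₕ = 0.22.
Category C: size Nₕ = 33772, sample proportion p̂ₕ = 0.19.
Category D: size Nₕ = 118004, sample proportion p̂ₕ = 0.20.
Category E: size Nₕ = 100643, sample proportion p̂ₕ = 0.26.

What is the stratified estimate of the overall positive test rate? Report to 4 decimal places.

N = 123920 + 22073 + 33772 + 118004 + 100643 = 398412.
Overall proportion = Σ (Nₕ/N)·p̂ₕ.
Σ Nₕp̂ₕ = 21066.4 + 4856.06 + 6416.68 + 23600.8 + 26167.18 = 82107.12.
82107.12 / 398412 = 0.206086... → 0.2061.

0.2061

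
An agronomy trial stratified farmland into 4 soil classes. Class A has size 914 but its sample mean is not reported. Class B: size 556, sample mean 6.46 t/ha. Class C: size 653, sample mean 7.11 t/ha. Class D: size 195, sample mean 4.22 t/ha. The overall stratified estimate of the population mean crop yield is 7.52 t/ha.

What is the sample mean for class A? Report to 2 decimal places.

Σ Nₕx̄ₕ = N·μ, so 914·x̄_A = 2318·7.52 − (556·6.46 + 653·7.11 + 195·4.22).
= 17431.36 − 9057.49 = 8373.87.
x̄_A = 8373.87 / 914 = 9.1618... → 9.16.

9.16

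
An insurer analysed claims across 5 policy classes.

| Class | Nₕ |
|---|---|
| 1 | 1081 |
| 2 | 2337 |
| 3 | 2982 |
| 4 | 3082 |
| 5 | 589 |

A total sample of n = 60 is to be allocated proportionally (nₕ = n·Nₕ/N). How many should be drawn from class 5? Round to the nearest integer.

Share of class 5 = 589/10071 = 0.05848.
Allocate 60 × 0.05848 = 3.509... → 4.

4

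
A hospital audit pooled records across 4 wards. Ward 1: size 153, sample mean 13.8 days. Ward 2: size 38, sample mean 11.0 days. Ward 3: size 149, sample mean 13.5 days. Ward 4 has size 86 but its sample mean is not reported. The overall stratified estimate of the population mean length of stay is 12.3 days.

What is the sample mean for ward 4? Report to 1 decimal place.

8.1

Σ Nₕx̄ₕ = N·μ, so 86·x̄_4 = 426·12.3 − (153·13.8 + 38·11.0 + 149·13.5).
= 5239.8 − 4540.9 = 698.9.
x̄_4 = 698.9 / 86 = 8.127... → 8.1.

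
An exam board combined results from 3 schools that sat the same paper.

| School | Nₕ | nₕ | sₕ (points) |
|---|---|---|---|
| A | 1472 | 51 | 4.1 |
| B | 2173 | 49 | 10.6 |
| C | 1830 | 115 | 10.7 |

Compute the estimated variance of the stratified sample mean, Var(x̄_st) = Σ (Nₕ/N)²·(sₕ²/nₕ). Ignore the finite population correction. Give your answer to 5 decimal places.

N = 5475. Term for each stratum: Wₕ²sₕ²/nₕ.
Var(x̄_st) = 0.02382566 + 0.36121590 + 0.11122532 = 0.49626687 → 0.49627.

0.49627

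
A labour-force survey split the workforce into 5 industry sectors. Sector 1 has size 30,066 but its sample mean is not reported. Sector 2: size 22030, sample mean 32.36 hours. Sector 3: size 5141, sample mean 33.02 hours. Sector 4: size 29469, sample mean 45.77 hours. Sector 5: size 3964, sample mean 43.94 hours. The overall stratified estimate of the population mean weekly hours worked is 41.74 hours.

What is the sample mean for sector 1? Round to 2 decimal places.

N = 30066 + 22030 + 5141 + 29469 + 3964 = 90670.
Overall total = μ·N = 41.74·90670 = 3784565.8.
Subtract the known strata: 22030·32.36 + 5141·33.02 + 29469·45.77 + 3964·43.94 = 2405620.91.
Remaining total for sector 1: 3784565.8 − 2405620.91 = 1378944.89.
Divide by its size: 1378944.89 / 30066 = 45.8639... → 45.86.

45.86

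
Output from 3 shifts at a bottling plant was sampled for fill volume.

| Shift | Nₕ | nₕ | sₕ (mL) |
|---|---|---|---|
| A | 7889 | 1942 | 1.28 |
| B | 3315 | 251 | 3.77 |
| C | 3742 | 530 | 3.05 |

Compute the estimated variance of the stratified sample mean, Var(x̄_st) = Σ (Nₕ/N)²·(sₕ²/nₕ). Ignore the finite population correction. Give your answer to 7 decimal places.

0.0041209

N = 14946; Wₕ = Nₕ/N.
shift A: (7889/14946)²·1.28²/1942 = 0.0002350524
shift B: (3315/14946)²·3.77²/251 = 0.0027856470
shift C: (3742/14946)²·3.05²/530 = 0.0011002248
Sum = 0.0041209242 → 0.0041209.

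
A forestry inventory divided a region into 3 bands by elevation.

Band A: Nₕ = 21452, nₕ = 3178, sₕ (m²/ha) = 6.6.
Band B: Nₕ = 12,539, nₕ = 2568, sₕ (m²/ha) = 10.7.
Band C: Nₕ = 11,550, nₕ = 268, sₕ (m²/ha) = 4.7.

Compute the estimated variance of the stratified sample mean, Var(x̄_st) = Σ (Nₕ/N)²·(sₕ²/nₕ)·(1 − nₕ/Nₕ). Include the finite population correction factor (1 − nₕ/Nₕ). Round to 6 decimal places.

N = 45541; Wₕ = Nₕ/N.
band A: (21452/45541)²·6.6²/3178·(1 − 3178/21452) = 0.002590778
band B: (12539/45541)²·10.7²/2568·(1 − 2568/12539) = 0.002687627
band C: (11550/45541)²·4.7²/268·(1 − 268/11550) = 0.005178737
Sum = 0.010457143 → 0.010457.

0.010457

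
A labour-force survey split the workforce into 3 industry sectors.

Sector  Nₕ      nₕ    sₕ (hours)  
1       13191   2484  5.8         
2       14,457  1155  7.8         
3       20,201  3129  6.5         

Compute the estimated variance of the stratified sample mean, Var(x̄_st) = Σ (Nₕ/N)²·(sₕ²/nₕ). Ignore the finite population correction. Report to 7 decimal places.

N = 47849; Wₕ = Nₕ/N.
sector 1: (13191/47849)²·5.8²/2484 = 0.0010292340
sector 2: (14457/47849)²·7.8²/1155 = 0.0048085911
sector 3: (20201/47849)²·6.5²/3129 = 0.0024066956
Sum = 0.0082445206 → 0.0082445.

0.0082445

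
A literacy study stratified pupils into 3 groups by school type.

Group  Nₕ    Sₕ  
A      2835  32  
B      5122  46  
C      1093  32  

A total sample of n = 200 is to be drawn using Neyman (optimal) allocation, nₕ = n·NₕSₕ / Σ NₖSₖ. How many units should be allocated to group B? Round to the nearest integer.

130

A: NₕSₕ = 2835·32 = 90720
B: NₕSₕ = 5122·46 = 235612
C: NₕSₕ = 1093·32 = 34976
Σ NₕSₕ = 361308.
n_B = 200·235612/361308 = 130.422... → 130.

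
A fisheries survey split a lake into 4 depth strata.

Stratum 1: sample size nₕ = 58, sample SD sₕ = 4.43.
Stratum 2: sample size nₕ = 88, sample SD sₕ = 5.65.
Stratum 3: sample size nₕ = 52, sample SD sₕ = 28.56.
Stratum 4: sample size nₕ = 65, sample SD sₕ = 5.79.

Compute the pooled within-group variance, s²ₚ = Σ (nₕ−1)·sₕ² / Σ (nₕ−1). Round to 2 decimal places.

1: (58−1)·4.43² = 57·19.6249 = 1118.6193
2: (88−1)·5.65² = 87·31.9225 = 2777.2575
3: (52−1)·28.56² = 51·815.6736 = 41599.3536
4: (65−1)·5.79² = 64·33.5241 = 2145.5424
Numerator = 47640.7728; denominator = Σ(nₕ−1) = 259.
s²ₚ = 47640.7728/259 = 183.9412... → 183.94.

183.94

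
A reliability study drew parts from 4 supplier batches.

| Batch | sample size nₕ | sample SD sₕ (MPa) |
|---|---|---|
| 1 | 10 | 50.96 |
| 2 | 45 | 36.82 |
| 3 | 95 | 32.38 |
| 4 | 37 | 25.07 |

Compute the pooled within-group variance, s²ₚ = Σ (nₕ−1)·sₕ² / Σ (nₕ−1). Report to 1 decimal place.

1: (10−1)·50.96² = 9·2596.9216 = 23372.2944
2: (45−1)·36.82² = 44·1355.7124 = 59651.3456
3: (95−1)·32.38² = 94·1048.4644 = 98555.6536
4: (37−1)·25.07² = 36·628.5049 = 22626.1764
Numerator = 204205.47; denominator = Σ(nₕ−1) = 183.
s²ₚ = 204205.47/183 = 1115.877... → 1115.9.

1115.9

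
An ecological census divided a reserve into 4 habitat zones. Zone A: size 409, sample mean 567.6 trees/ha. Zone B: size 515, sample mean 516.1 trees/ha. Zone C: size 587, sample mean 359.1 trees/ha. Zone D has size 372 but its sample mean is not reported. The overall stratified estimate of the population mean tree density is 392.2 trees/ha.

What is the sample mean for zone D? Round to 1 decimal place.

80.1

Σ Nₕx̄ₕ = N·μ, so 372·x̄_D = 1883·392.2 − (409·567.6 + 515·516.1 + 587·359.1).
= 738512.6 − 708731.6 = 29781.
x̄_D = 29781 / 372 = 80.056... → 80.1.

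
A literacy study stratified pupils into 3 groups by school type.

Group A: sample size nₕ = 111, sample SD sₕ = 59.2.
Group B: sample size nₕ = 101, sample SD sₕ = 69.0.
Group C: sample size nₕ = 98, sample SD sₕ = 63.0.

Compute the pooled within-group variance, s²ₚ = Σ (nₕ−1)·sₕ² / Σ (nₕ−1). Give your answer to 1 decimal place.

A: (111−1)·59.2² = 110·3504.64 = 385510.4
B: (101−1)·69.0² = 100·4761 = 476100
C: (98−1)·63.0² = 97·3969 = 384993
Numerator = 1246603.4; denominator = Σ(nₕ−1) = 307.
s²ₚ = 1246603.4/307 = 4060.597... → 4060.6.

4060.6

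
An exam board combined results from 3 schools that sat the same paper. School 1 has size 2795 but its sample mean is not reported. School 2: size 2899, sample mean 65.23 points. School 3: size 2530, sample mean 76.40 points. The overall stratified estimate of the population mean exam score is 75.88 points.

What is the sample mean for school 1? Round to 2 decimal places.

N = 2795 + 2899 + 2530 = 8224.
Overall total = μ·N = 75.88·8224 = 624037.12.
Subtract the known strata: 2899·65.23 + 2530·76.40 = 382393.77.
Remaining total for school 1: 624037.12 − 382393.77 = 241643.35.
Divide by its size: 241643.35 / 2795 = 86.4556... → 86.46.

86.46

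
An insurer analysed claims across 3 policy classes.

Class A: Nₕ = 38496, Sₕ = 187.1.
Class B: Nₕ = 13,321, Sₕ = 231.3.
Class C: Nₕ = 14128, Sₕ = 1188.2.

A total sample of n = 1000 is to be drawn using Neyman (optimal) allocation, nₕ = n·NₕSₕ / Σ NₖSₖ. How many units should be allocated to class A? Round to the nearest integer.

Σ NₕSₕ = 38496·187.1 + 13321·231.3 + 14128·1188.2 = 27070638.5.
Share for A: 7202601.6/27070638.5 = 0.26607.
n_A = 1000 × 0.26607 = 266.067... → 266.

266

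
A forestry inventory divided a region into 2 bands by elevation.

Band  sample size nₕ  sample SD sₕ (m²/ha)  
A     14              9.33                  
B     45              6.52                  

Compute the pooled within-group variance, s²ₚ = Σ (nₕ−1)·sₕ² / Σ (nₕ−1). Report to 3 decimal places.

Degrees of freedom: 13 + 44 = 57.
Σ(nₕ−1)sₕ² = 13·87.0489 + 44·42.5104 = 3002.0933.
s²ₚ = 3002.0933 / 57 = 52.66830... → 52.668.

52.668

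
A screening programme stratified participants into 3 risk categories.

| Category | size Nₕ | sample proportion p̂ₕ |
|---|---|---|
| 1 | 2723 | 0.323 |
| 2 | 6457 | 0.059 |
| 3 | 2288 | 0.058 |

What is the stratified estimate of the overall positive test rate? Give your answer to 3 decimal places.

0.121

Wₕ = Nₕ/N with N = 11468: 0.2374, 0.5630, 0.1995.
p̂_st = 0.2374·0.323 + 0.5630·0.059 + 0.1995·0.058 ≈ 0.12149... → 0.121.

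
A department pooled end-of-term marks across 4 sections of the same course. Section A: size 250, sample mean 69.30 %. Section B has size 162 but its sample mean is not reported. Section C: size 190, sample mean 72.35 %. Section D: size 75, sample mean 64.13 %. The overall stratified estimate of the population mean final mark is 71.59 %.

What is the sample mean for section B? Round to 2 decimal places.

N = 250 + 162 + 190 + 75 = 677.
Overall total = μ·N = 71.59·677 = 48466.43.
Subtract the known strata: 250·69.30 + 190·72.35 + 75·64.13 = 35881.25.
Remaining total for section B: 48466.43 − 35881.25 = 12585.18.
Divide by its size: 12585.18 / 162 = 77.6863... → 77.69.

77.69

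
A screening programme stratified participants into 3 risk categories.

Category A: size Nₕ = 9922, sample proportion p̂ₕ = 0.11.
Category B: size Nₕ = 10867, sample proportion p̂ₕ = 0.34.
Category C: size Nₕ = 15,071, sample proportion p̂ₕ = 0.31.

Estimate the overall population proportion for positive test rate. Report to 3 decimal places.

N = 9922 + 10867 + 15071 = 35860.
Overall proportion = Σ (Nₕ/N)·p̂ₕ.
Σ Nₕp̂ₕ = 1091.42 + 3694.78 + 4672.01 = 9458.21.
9458.21 / 35860 = 0.26375... → 0.264.

0.264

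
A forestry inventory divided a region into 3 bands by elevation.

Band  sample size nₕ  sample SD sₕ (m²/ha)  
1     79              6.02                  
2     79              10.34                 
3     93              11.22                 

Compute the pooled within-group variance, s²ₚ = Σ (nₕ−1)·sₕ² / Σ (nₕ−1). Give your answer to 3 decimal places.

1: (79−1)·6.02² = 78·36.2404 = 2826.7512
2: (79−1)·10.34² = 78·106.9156 = 8339.4168
3: (93−1)·11.22² = 92·125.8884 = 11581.7328
Numerator = 22747.9008; denominator = Σ(nₕ−1) = 248.
s²ₚ = 22747.9008/248 = 91.72541... → 91.725.

91.725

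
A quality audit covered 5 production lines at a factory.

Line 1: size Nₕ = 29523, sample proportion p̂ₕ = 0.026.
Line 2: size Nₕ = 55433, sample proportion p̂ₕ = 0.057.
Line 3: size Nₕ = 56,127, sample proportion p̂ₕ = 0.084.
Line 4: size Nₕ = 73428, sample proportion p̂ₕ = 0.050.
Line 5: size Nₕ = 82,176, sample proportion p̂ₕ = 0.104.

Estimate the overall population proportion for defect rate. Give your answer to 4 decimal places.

N = 29523 + 55433 + 56127 + 73428 + 82176 = 296687.
Overall proportion = Σ (Nₕ/N)·p̂ₕ.
Σ Nₕp̂ₕ = 767.598 + 3159.681 + 4714.668 + 3671.4 + 8546.304 = 20859.651.
20859.651 / 296687 = 0.070309... → 0.0703.

0.0703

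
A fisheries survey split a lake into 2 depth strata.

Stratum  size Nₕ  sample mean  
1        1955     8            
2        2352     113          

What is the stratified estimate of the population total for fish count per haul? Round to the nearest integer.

Estimate total by summing Nₕ·x̄ₕ over strata.
1955·8 + 2352·113 = 15640 + 265776 = 281416.

281416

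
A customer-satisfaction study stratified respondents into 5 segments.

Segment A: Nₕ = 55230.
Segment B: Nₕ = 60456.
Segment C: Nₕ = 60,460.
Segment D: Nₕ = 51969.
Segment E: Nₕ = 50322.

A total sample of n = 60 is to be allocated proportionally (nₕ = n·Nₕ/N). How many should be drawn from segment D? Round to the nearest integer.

11

N = 55230 + 60456 + 60460 + 51969 + 50322 = 278437.
n_D = 60·51969/278437 = 11.199... → 11.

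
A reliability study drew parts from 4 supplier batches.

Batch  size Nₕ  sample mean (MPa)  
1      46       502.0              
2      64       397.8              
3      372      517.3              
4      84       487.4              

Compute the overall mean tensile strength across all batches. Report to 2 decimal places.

x̄_st = (Σ Nₕx̄ₕ) / (Σ Nₕ) = (46·502.0 + 64·397.8 + 372·517.3 + 84·487.4) / 566
= 281928.4 / 566 = 498.1067... → 498.11.

498.11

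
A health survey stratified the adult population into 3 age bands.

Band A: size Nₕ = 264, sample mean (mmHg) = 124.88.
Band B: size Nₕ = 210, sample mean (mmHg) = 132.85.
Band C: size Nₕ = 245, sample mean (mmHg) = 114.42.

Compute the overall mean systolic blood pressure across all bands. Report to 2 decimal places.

N = 264 + 210 + 245 = 719.
Weight each subgroup mean by Nₕ/N and sum.
Σ Nₕx̄ₕ = 264·124.88 + 210·132.85 + 245·114.42 = 32968.32 + 27898.5 + 28032.9 = 88899.72.
Divide by N: 88899.72 / 719 = 123.6436... → 123.64.

123.64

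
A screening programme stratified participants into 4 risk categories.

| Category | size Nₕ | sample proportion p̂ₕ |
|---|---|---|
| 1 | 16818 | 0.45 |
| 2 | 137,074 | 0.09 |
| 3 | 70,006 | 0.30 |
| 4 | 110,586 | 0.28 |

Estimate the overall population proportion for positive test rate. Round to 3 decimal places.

N = 16818 + 137074 + 70006 + 110586 = 334484.
Overall proportion = Σ (Nₕ/N)·p̂ₕ.
Σ Nₕp̂ₕ = 7568.1 + 12336.66 + 21001.8 + 30964.08 = 71870.64.
71870.64 / 334484 = 0.21487... → 0.215.

0.215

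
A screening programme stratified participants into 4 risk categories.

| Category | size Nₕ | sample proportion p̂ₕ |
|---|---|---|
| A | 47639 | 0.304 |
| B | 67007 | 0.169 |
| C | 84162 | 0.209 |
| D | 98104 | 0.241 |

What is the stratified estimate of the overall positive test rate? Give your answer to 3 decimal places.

0.226

Wₕ = Nₕ/N with N = 296912: 0.1604, 0.2257, 0.2835, 0.3304.
p̂_st = 0.1604·0.304 + 0.2257·0.169 + 0.2835·0.209 + 0.3304·0.241 ≈ 0.22579... → 0.226.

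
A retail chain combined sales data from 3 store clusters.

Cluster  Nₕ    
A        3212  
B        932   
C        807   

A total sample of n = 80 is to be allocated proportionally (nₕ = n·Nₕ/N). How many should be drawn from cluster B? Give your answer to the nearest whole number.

N = 3212 + 932 + 807 = 4951.
n_B = 80·932/4951 = 15.060... → 15.

15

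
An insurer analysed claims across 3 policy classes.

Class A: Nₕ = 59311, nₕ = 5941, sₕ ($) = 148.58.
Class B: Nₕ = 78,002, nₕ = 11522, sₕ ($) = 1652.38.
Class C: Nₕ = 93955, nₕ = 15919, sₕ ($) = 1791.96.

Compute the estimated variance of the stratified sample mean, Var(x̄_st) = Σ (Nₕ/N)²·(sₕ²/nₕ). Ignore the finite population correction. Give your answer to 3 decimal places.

N = 231268; Wₕ = Nₕ/N.
class A: (59311/231268)²·148.58²/5941 = 0.244400
class B: (78002/231268)²·1652.38²/11522 = 26.957051
class C: (93955/231268)²·1791.96²/15919 = 33.292740
Sum = 60.494191 → 60.494.

60.494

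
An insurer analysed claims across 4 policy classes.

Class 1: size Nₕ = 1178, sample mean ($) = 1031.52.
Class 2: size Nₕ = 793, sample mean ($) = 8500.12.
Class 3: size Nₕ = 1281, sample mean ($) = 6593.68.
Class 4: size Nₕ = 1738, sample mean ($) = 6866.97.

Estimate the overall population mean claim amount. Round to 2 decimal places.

5678.76

N = 4990; weights Wₕ = Nₕ/N = (0.2361, 0.1589, 0.2567, 0.3483).
x̄_st = Σ Wₕ·x̄ₕ = 0.2361·1031.52 + 0.1589·8500.12 + 0.2567·6593.68 + 0.3483·6866.97 ≈ 5678.7623...
→ 5678.76.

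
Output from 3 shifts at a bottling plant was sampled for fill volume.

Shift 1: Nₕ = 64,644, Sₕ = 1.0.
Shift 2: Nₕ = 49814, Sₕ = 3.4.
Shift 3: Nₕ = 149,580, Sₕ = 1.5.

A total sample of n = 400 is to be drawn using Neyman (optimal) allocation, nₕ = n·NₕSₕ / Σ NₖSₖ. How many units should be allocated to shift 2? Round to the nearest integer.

Σ NₕSₕ = 64644·1.0 + 49814·3.4 + 149580·1.5 = 458381.6.
Share for 2: 169367.6/458381.6 = 0.36949.
n_2 = 400 × 0.36949 = 147.796... → 148.

148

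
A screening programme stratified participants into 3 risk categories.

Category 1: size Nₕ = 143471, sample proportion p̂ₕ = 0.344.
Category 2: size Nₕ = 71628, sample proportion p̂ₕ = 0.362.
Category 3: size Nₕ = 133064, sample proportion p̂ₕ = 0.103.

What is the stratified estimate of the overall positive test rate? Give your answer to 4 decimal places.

N = 143471 + 71628 + 133064 = 348163.
Overall proportion = Σ (Nₕ/N)·p̂ₕ.
Σ Nₕp̂ₕ = 49354.024 + 25929.336 + 13705.592 = 88988.952.
88988.952 / 348163 = 0.255596... → 0.2556.

0.2556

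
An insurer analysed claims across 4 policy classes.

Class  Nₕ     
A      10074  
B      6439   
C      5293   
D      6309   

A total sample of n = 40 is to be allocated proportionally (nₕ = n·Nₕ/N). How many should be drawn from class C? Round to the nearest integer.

8

Share of class C = 5293/28115 = 0.18826.
Allocate 40 × 0.18826 = 7.530... → 8.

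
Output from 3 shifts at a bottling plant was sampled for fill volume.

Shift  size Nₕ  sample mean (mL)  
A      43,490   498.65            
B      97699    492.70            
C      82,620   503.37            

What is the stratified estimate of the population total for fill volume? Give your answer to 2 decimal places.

111411015.20

A: 43490·498.65 = 21686288.5
B: 97699·492.70 = 48136297.3
C: 82620·503.37 = 41588429.4
τ̂ = Σ Nₕx̄ₕ = 111411015.20.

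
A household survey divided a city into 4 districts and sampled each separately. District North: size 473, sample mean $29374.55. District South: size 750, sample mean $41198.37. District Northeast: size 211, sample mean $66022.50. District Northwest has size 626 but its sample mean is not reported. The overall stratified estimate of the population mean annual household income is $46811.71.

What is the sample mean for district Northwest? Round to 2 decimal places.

N = 473 + 750 + 211 + 626 = 2060.
Overall total = μ·N = 46811.71·2060 = 96432122.6.
Subtract the known strata: 473·29374.55 + 750·41198.37 + 211·66022.50 = 58723687.15.
Remaining total for district Northwest: 96432122.6 − 58723687.15 = 37708435.45.
Divide by its size: 37708435.45 / 626 = 60237.1173... → 60237.12.

60237.12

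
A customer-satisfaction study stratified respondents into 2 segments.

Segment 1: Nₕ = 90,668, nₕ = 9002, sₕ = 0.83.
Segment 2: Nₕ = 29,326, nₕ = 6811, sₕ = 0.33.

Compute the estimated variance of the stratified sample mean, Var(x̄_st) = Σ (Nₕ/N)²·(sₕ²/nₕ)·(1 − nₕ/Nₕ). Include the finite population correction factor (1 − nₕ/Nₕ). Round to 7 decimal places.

N = 119994; Wₕ = Nₕ/N.
segment 1: (90668/119994)²·0.83²/9002·(1 − 9002/90668) = 0.0000393544
segment 2: (29326/119994)²·0.33²/6811·(1 − 6811/29326) = 0.0000007332
Sum = 0.0000400876 → 0.0000401.

0.0000401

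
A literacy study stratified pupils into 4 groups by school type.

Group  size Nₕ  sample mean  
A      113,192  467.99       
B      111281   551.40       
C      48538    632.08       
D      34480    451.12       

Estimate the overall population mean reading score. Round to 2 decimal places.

N = 113192 + 111281 + 48538 + 34480 = 307491.
Weight each subgroup mean by Nₕ/N and sum.
Σ Nₕx̄ₕ = 113192·467.99 + 111281·551.40 + 48538·632.08 + 34480·451.12 = 52972724.08 + 61360343.4 + 30679899.04 + 15554617.6 = 160567584.12.
Divide by N: 160567584.12 / 307491 = 522.1863... → 522.19.

522.19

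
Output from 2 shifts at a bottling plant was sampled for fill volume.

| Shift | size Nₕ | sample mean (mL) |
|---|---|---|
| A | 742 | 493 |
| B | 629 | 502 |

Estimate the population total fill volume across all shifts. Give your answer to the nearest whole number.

A: 742·493 = 365806
B: 629·502 = 315758
τ̂ = Σ Nₕx̄ₕ = 681564.

681564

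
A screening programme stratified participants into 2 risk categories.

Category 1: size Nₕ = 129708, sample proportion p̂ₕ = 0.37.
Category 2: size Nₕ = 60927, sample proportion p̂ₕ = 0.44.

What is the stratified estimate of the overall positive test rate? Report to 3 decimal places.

Wₕ = Nₕ/N with N = 190635: 0.6804, 0.3196.
p̂_st = 0.6804·0.37 + 0.3196·0.44 ≈ 0.39237... → 0.392.

0.392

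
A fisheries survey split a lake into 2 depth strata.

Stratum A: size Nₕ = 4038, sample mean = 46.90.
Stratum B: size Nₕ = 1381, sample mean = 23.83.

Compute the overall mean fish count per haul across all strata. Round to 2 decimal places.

41.02

N = 4038 + 1381 = 5419.
The stratified mean weights each stratum mean by its population share Nₕ/N.
Σ Nₕx̄ₕ = 4038·46.90 + 1381·23.83 = 189382.2 + 32909.23 = 222291.43.
Divide by N: 222291.43 / 5419 = 41.0207... → 41.02.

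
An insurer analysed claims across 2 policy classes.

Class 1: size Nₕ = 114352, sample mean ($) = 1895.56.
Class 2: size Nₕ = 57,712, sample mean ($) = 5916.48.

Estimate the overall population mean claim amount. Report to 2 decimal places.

N = 172064; weights Wₕ = Nₕ/N = (0.6646, 0.3354).
x̄_st = Σ Wₕ·x̄ₕ = 0.6646·1895.56 + 0.3354·5916.48 ≈ 3244.2171...
→ 3244.22.

3244.22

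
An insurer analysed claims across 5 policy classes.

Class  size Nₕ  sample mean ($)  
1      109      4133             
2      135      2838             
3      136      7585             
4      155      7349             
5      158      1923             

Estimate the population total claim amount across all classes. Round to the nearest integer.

1: 109·4133 = 450497
2: 135·2838 = 383130
3: 136·7585 = 1031560
4: 155·7349 = 1139095
5: 158·1923 = 303834
τ̂ = Σ Nₕx̄ₕ = 3308116.

3308116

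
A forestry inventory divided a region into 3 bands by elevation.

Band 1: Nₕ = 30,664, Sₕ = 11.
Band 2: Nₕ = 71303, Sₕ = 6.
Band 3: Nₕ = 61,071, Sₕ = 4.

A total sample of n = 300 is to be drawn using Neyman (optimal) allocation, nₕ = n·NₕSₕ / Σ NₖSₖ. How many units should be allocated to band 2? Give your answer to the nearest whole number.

127

1: NₕSₕ = 30664·11 = 337304
2: NₕSₕ = 71303·6 = 427818
3: NₕSₕ = 61071·4 = 244284
Σ NₕSₕ = 1009406.
n_2 = 300·427818/1009406 = 127.149... → 127.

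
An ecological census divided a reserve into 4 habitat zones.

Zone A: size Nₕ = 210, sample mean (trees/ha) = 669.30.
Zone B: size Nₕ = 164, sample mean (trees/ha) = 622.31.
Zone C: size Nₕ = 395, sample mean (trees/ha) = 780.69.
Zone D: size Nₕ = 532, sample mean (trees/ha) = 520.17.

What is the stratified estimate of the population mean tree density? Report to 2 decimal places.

N = 210 + 164 + 395 + 532 = 1301.
The stratified mean weights each stratum mean by its population share Nₕ/N.
Σ Nₕx̄ₕ = 210·669.30 + 164·622.31 + 395·780.69 + 532·520.17 = 140553 + 102058.84 + 308372.55 + 276730.44 = 827714.83.
Divide by N: 827714.83 / 1301 = 636.2143... → 636.21.

636.21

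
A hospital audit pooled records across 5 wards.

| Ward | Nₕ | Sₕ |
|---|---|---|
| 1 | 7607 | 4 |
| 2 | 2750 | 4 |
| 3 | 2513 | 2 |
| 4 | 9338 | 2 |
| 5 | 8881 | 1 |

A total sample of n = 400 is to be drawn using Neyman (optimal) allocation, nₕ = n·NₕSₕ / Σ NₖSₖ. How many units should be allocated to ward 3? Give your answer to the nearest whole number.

Σ NₕSₕ = 7607·4 + 2750·4 + 2513·2 + 9338·2 + 8881·1 = 74011.
Share for 3: 5026/74011 = 0.06791.
n_3 = 400 × 0.06791 = 27.164... → 27.

27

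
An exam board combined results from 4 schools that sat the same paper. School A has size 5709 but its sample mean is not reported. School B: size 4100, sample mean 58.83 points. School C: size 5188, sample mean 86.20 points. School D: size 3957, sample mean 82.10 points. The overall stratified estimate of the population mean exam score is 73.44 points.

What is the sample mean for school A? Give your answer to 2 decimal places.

66.33

N = 5709 + 4100 + 5188 + 3957 = 18954.
Overall total = μ·N = 73.44·18954 = 1391981.76.
Subtract the known strata: 4100·58.83 + 5188·86.20 + 3957·82.10 = 1013278.3.
Remaining total for school A: 1391981.76 − 1013278.3 = 378703.46.
Divide by its size: 378703.46 / 5709 = 66.3345... → 66.33.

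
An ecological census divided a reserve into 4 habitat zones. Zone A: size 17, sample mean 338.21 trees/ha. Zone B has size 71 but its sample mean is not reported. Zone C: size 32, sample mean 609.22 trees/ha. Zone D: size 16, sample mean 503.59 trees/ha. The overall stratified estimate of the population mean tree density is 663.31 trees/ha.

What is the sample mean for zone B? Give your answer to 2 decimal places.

801.52

Σ Nₕx̄ₕ = N·μ, so 71·x̄_B = 136·663.31 − (17·338.21 + 32·609.22 + 16·503.59).
= 90210.16 − 33302.05 = 56908.11.
x̄_B = 56908.11 / 71 = 801.5227... → 801.52.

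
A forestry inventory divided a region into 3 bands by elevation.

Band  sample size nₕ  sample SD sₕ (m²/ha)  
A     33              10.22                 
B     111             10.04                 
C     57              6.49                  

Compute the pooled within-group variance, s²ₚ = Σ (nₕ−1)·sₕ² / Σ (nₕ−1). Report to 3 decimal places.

84.794

A: (33−1)·10.22² = 32·104.4484 = 3342.3488
B: (111−1)·10.04² = 110·100.8016 = 11088.176
C: (57−1)·6.49² = 56·42.1201 = 2358.7256
Numerator = 16789.2504; denominator = Σ(nₕ−1) = 198.
s²ₚ = 16789.2504/198 = 84.79419... → 84.794.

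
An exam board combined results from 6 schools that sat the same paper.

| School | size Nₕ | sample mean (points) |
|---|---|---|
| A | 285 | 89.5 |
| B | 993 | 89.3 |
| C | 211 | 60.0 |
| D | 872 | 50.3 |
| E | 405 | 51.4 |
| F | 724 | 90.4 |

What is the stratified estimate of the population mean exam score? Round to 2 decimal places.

x̄_st = (Σ Nₕx̄ₕ) / (Σ Nₕ) = (285·89.5 + 993·89.3 + 211·60.0 + 872·50.3 + 405·51.4 + 724·90.4) / 3490
= 256970.6 / 3490 = 73.6305... → 73.63.

73.63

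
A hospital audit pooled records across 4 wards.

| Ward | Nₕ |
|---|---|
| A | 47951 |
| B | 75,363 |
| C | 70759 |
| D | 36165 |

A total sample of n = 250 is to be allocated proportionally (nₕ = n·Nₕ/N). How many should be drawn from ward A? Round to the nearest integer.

52

Share of ward A = 47951/230238 = 0.20827.
Allocate 250 × 0.20827 = 52.067... → 52.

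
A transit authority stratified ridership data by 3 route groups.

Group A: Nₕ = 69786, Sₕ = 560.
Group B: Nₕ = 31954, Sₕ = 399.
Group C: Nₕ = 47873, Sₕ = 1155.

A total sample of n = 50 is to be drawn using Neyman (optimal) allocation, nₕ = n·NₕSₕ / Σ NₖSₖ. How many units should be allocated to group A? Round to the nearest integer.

18

Σ NₕSₕ = 69786·560 + 31954·399 + 47873·1155 = 107123121.
Share for A: 39080160/107123121 = 0.36482.
n_A = 50 × 0.36482 = 18.241... → 18.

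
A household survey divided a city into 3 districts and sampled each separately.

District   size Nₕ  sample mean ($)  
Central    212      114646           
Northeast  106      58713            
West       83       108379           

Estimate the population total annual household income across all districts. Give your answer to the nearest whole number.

39523987

Estimate total by summing Nₕ·x̄ₕ over strata.
212·114646 + 106·58713 + 83·108379 = 24304952 + 6223578 + 8995457 = 39523987.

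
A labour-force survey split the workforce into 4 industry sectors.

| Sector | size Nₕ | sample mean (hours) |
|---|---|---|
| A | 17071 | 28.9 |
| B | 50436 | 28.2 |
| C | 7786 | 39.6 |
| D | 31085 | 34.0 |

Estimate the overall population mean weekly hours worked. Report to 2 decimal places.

N = 17071 + 50436 + 7786 + 31085 = 106378.
Weight each subgroup mean by Nₕ/N and sum.
Σ Nₕx̄ₕ = 17071·28.9 + 50436·28.2 + 7786·39.6 + 31085·34.0 = 493351.9 + 1422295.2 + 308325.6 + 1056890 = 3280862.7.
Divide by N: 3280862.7 / 106378 = 30.8416... → 30.84.

30.84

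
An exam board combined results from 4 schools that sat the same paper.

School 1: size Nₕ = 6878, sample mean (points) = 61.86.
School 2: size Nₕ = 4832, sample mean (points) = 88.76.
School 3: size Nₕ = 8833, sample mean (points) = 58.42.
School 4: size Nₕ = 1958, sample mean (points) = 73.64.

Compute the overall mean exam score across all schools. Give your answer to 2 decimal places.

67.31

N = 6878 + 4832 + 8833 + 1958 = 22501.
The stratified mean weights each stratum mean by its population share Nₕ/N.
Σ Nₕx̄ₕ = 6878·61.86 + 4832·88.76 + 8833·58.42 + 1958·73.64 = 425473.08 + 428888.32 + 516023.86 + 144187.12 = 1514572.38.
Divide by N: 1514572.38 / 22501 = 67.3113... → 67.31.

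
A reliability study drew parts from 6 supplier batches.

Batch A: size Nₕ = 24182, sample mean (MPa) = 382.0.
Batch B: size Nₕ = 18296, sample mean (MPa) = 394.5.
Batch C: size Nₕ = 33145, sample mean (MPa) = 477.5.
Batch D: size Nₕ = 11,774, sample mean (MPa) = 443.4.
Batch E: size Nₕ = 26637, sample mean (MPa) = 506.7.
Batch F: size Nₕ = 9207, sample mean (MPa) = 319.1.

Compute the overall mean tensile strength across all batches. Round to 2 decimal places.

N = 123241; weights Wₕ = Nₕ/N = (0.1962, 0.1485, 0.2689, 0.0955, 0.2161, 0.0747).
x̄_st = Σ Wₕ·x̄ₕ = 0.1962·382.0 + 0.1485·394.5 + 0.2689·477.5 + 0.0955·443.4 + 0.2161·506.7 + 0.0747·319.1 ≈ 437.6591...
→ 437.66.

437.66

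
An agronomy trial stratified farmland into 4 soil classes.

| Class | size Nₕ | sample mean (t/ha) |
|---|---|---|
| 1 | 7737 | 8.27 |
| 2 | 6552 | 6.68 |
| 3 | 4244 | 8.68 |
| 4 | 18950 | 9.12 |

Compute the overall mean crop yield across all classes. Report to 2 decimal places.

8.47

N = 7737 + 6552 + 4244 + 18950 = 37483.
Weight each subgroup mean by Nₕ/N and sum.
Σ Nₕx̄ₕ = 7737·8.27 + 6552·6.68 + 4244·8.68 + 18950·9.12 = 63984.99 + 43767.36 + 36837.92 + 172824 = 317414.27.
Divide by N: 317414.27 / 37483 = 8.4682... → 8.47.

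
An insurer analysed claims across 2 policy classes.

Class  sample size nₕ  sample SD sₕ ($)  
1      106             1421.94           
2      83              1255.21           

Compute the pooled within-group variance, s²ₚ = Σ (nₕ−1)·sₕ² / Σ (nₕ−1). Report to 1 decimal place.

1826182.8

Degrees of freedom: 105 + 82 = 187.
Σ(nₕ−1)sₕ² = 105·2021913.3636 + 82·1575552.1441 = 341496178.9942.
s²ₚ = 341496178.9942 / 187 = 1826182.775... → 1826182.8.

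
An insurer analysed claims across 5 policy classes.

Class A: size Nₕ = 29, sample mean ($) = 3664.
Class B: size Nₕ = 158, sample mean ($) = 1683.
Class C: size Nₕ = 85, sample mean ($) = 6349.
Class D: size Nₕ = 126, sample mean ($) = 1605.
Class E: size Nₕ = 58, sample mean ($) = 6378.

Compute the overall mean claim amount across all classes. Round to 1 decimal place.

N = 29 + 158 + 85 + 126 + 58 = 456.
Weight each subgroup mean by Nₕ/N and sum.
Σ Nₕx̄ₕ = 29·3664 + 158·1683 + 85·6349 + 126·1605 + 58·6378 = 106256 + 265914 + 539665 + 202230 + 369924 = 1483989.
Divide by N: 1483989 / 456 = 3254.362... → 3254.4.

3254.4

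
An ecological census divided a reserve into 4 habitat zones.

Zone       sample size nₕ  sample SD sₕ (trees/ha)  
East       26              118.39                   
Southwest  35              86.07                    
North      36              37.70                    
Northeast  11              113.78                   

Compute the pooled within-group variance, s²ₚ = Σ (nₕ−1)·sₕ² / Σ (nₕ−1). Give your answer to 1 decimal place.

Degrees of freedom: 25 + 34 + 35 + 10 = 104.
Σ(nₕ−1)sₕ² = 25·14016.1921 + 34·7408.0449 + 35·1421.29 + 10·12945.8884 = 781482.3631.
s²ₚ = 781482.3631 / 104 = 7514.253... → 7514.3.

7514.3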